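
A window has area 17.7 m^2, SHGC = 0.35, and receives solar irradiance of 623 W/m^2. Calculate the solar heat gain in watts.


Solar heat gain: Q = Area * SHGC * Irradiance
  Q = 17.7 * 0.35 * 623 = 3859.5 W

3859.5 W


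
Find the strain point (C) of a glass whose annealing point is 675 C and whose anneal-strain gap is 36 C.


Strain point = annealing point - difference:
  T_strain = 675 - 36 = 639 C

639 C


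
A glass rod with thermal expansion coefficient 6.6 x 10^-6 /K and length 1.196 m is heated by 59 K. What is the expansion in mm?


Thermal expansion formula: dL = alpha * L0 * dT
  dL = (6.6 x 10^-6) * 1.196 * 59 = 0.00046572 m
Convert to mm: 0.00046572 * 1000 = 0.4657 mm

0.4657 mm


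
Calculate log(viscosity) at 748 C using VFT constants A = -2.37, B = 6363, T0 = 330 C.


VFT equation: log(eta) = A + B / (T - T0)
  T - T0 = 748 - 330 = 418
  B / (T - T0) = 6363 / 418 = 15.222
  log(eta) = -2.37 + 15.222 = 12.852

12.852


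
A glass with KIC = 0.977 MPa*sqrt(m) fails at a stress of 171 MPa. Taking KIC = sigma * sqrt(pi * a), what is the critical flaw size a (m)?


Rearrange KIC = sigma * sqrt(pi * a):
  sqrt(pi * a) = KIC / sigma
  sqrt(pi * a) = 0.977 / 171 = 0.005713
  a = (KIC / sigma)^2 / pi
  a = 0.005713^2 / pi = 0.0000104 m

0.0000104 m


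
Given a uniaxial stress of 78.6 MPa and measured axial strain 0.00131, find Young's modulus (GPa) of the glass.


Young's modulus: E = stress / strain
  E = 78.6 MPa / 0.00131 = 60000 MPa
Convert to GPa: 60000 / 1000 = 60.0 GPa

60.0 GPa


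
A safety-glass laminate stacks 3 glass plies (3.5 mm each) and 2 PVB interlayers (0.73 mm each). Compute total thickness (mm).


Total thickness = glass contribution + PVB contribution
  Glass: 3 * 3.5 = 10.5 mm
  PVB: 2 * 0.73 = 1.46 mm
  Total = 10.5 + 1.46 = 11.96 mm

11.96 mm


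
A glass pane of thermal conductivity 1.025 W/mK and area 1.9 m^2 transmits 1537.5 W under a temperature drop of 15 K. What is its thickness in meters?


Fourier's law: t = k * A * dT / Q
  t = 1.025 * 1.9 * 15 / 1537.5
  t = 29.2125 / 1537.5 = 0.019 m

0.019 m


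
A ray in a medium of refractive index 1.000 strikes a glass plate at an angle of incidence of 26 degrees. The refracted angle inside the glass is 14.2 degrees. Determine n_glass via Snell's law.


Apply Snell's law: n1 * sin(theta1) = n2 * sin(theta2)
  n2 = n1 * sin(theta1) / sin(theta2)
  sin(26) = 0.438371
  sin(14.2) = 0.245307
  n2 = 1.000 * 0.438371 / 0.245307 = 1.787

1.787


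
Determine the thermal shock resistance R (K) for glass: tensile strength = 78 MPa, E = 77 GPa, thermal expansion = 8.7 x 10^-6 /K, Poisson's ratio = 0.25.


Thermal shock resistance: R = sigma * (1 - nu) / (E * alpha)
  Numerator = 78 * (1 - 0.25) = 58.5
  Denominator = 77 * 1000 * (8.7 x 10^-6) = 0.6699
  R = 58.5 / 0.6699 = 87.3 K

87.3 K


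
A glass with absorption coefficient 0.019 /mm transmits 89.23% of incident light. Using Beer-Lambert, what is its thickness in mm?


Rearrange T = exp(-alpha * thickness):
  thickness = -ln(T) / alpha
  T = 89.23/100 = 0.8923
  ln(T) = -0.11395
  -ln(T) = 0.11395
  thickness = 0.11395 / 0.019 = 6.0 mm

6.0 mm


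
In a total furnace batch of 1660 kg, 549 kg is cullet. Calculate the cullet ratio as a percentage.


Cullet ratio = (cullet mass / total batch mass) * 100
  Ratio = 549 / 1660 * 100 = 33.07%

33.07%


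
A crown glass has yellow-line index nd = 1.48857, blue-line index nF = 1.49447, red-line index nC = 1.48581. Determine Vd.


Abbe number formula: Vd = (nd - 1) / (nF - nC)
  nd - 1 = 1.48857 - 1 = 0.48857
  nF - nC = 1.49447 - 1.48581 = 0.00866
  Vd = 0.48857 / 0.00866 = 56.42

56.42


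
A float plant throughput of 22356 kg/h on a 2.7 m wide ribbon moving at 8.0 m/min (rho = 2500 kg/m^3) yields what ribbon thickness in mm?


Ribbon cross-section from mass balance:
  Volume rate = throughput / density = 22356 / 2500 = 8.9424 m^3/h
  thickness = volume rate / (speed * 60 * width), i.e.
  thickness = throughput / (60 * speed * width * density) * 1000
  thickness = 22356 / (60 * 8.0 * 2.7 * 2500) * 1000 = 6.9 mm

6.9 mm


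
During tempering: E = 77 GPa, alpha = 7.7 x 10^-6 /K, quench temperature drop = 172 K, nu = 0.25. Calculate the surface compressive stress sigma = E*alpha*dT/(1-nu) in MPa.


Tempering stress: sigma = E * alpha * dT / (1 - nu)
  E (MPa) = 77 * 1000 = 77000
  Numerator = 77000 * (7.7 x 10^-6) * 172 = 101.9788
  Denominator = 1 - 0.25 = 0.75
  sigma = 101.9788 / 0.75 = 136.0 MPa

136.0 MPa


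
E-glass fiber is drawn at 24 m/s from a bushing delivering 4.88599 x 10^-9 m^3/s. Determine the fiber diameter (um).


Cross-sectional area from continuity:
  A = Q / v = 4.88599 x 10^-9 / 24 = 2.035829 x 10^-10 m^2
Diameter from circular cross-section:
  d = sqrt(4A / pi) * 10^6 (m -> um)
  d = sqrt(4 * 2.035829 x 10^-10 / pi) * 10^6 = 16.1 um

16.1 um


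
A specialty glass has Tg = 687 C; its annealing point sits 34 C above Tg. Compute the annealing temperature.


The annealing temperature is Tg plus the offset:
  T_anneal = 687 + 34 = 721 C

721 C


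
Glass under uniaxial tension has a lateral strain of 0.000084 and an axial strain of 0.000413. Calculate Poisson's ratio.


Poisson's ratio: nu = lateral strain / axial strain
  nu = 0.000084 / 0.000413 = 0.2034

0.2034


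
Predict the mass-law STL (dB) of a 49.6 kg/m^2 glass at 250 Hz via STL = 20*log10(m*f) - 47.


Mass law: STL = 20 * log10(m * f) - 47
  m * f = 49.6 * 250 = 12400
  log10(12400) = 4.09342
  STL = 20 * 4.09342 - 47 = 81.8684 - 47 = 34.9 dB

34.9 dB


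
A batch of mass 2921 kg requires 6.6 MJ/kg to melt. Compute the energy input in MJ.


Total energy = mass * specific energy
  E = 2921 * 6.6 = 19278.6 MJ

19278.6 MJ


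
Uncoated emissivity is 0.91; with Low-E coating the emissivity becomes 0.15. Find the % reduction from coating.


Percentage reduction = (1 - coated/uncoated) * 100
  Ratio = 0.15 / 0.91 = 0.1648
  Reduction = (1 - 0.1648) * 100 = 83.5%

83.5%


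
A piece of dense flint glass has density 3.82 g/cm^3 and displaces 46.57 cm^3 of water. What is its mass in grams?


Rearrange rho = m / V:
  m = rho * V
  m = 3.82 * 46.57 = 177.897 g

177.897 g


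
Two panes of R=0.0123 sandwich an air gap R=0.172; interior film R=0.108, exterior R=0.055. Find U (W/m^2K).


Total thermal resistance (series):
  R_total = R_in + R_glass + R_air + R_glass + R_out
  R_total = 0.108 + 0.0123 + 0.172 + 0.0123 + 0.055 = 0.3596 m^2K/W
U-value = 1 / R_total = 1 / 0.3596 = 2.781 W/m^2K

2.781 W/m^2K


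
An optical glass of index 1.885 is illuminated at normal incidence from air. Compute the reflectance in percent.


Fresnel reflectance at normal incidence:
  R = ((n - 1)/(n + 1))^2
  (n - 1)/(n + 1) = (1.885 - 1)/(1.885 + 1) = 0.306759
  R = 0.306759^2 = 0.0941011
  R(%) = 0.0941011 * 100 = 9.41%

9.41%


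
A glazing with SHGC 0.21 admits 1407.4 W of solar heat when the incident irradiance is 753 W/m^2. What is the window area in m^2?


Rearrange Q = Area * SHGC * Irradiance:
  Area = Q / (SHGC * Irradiance)
  Area = 1407.4 / (0.21 * 753) = 8.9 m^2

8.9 m^2


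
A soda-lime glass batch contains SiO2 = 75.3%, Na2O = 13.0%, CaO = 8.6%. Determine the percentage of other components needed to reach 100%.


Sum the three major oxides:
  SiO2 + Na2O + CaO = 75.3 + 13.0 + 8.6 = 96.9%
Subtract from 100%:
  Others = 100 - 96.9 = 3.1%

3.1%


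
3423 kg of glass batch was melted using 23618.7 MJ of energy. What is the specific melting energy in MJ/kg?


Rearrange E = m * s for s:
  s = E / m
  s = 23618.7 / 3423 = 6.9 MJ/kg

6.9 MJ/kg


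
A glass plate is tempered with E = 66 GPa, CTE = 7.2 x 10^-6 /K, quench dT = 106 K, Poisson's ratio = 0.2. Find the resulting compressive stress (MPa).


Tempering stress: sigma = E * alpha * dT / (1 - nu)
  E (MPa) = 66 * 1000 = 66000
  Numerator = 66000 * (7.2 x 10^-6) * 106 = 50.3712
  Denominator = 1 - 0.2 = 0.8
  sigma = 50.3712 / 0.8 = 63.0 MPa

63.0 MPa


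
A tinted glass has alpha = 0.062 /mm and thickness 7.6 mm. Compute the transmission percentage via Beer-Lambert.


Beer-Lambert law: T = exp(-alpha * thickness)
  exponent = -0.062 * 7.6 = -0.4712
  T = exp(-0.4712) = 0.6243
  Percentage = 0.6243 * 100 = 62.43%

62.43%


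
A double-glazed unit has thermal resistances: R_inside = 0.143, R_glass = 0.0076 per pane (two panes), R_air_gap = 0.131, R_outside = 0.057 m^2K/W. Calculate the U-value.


Total thermal resistance (series):
  R_total = R_in + R_glass + R_air + R_glass + R_out
  R_total = 0.143 + 0.0076 + 0.131 + 0.0076 + 0.057 = 0.3462 m^2K/W
U-value = 1 / R_total = 1 / 0.3462 = 2.889 W/m^2K

2.889 W/m^2K


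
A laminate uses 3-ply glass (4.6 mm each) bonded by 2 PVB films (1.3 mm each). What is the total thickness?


Total thickness = glass contribution + PVB contribution
  Glass: 3 * 4.6 = 13.8 mm
  PVB: 2 * 1.3 = 2.6 mm
  Total = 13.8 + 2.6 = 16.4 mm

16.4 mm


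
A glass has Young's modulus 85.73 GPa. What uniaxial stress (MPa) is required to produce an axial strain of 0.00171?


Rearrange E = sigma / epsilon:
  sigma = E * epsilon
  E (MPa) = 85.73 * 1000 = 85730
  sigma = 85730 * 0.00171 = 146.6 MPa

146.6 MPa


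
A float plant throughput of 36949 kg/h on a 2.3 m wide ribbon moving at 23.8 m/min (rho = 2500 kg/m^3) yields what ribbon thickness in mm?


Ribbon cross-section from mass balance:
  Volume rate = throughput / density = 36949 / 2500 = 14.7796 m^3/h
  thickness = volume rate / (speed * 60 * width), i.e.
  thickness = throughput / (60 * speed * width * density) * 1000
  thickness = 36949 / (60 * 23.8 * 2.3 * 2500) * 1000 = 4.5 mm

4.5 mm


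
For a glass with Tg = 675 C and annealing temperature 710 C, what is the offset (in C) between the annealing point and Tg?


Offset = T_anneal - Tg:
  offset = 710 - 675 = 35 C

35 C


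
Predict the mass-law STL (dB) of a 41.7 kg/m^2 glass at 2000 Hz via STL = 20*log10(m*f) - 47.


Mass law: STL = 20 * log10(m * f) - 47
  m * f = 41.7 * 2000 = 83400
  log10(83400) = 4.92117
  STL = 20 * 4.92117 - 47 = 98.4234 - 47 = 51.4 dB

51.4 dB


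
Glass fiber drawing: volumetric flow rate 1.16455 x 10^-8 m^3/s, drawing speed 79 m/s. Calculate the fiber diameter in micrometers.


Cross-sectional area from continuity:
  A = Q / v = 1.16455 x 10^-8 / 79 = 1.474114 x 10^-10 m^2
Diameter from circular cross-section:
  d = sqrt(4A / pi) * 10^6 (m -> um)
  d = sqrt(4 * 1.474114 x 10^-10 / pi) * 10^6 = 13.7 um

13.7 um


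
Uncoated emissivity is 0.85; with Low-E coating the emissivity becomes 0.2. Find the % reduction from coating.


Percentage reduction = (1 - coated/uncoated) * 100
  Ratio = 0.2 / 0.85 = 0.2353
  Reduction = (1 - 0.2353) * 100 = 76.5%

76.5%


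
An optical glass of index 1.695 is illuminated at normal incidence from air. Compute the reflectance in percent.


Fresnel reflectance at normal incidence:
  R = ((n - 1)/(n + 1))^2
  (n - 1)/(n + 1) = (1.695 - 1)/(1.695 + 1) = 0.257885
  R = 0.257885^2 = 0.0665047
  R(%) = 0.0665047 * 100 = 6.65%

6.65%


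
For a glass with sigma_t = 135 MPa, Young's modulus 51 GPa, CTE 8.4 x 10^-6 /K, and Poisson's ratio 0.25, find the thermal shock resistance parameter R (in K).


Thermal shock resistance: R = sigma * (1 - nu) / (E * alpha)
  Numerator = 135 * (1 - 0.25) = 101.25
  Denominator = 51 * 1000 * (8.4 x 10^-6) = 0.4284
  R = 101.25 / 0.4284 = 236.3 K

236.3 K


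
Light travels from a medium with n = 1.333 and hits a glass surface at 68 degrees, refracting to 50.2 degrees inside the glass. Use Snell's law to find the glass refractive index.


Apply Snell's law: n1 * sin(theta1) = n2 * sin(theta2)
  n2 = n1 * sin(theta1) / sin(theta2)
  sin(68) = 0.927184
  sin(50.2) = 0.768284
  n2 = 1.333 * 0.927184 / 0.768284 = 1.6087

1.6087


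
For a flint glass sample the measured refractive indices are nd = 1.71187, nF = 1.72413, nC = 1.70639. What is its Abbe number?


Abbe number formula: Vd = (nd - 1) / (nF - nC)
  nd - 1 = 1.71187 - 1 = 0.71187
  nF - nC = 1.72413 - 1.70639 = 0.01774
  Vd = 0.71187 / 0.01774 = 40.13

40.13


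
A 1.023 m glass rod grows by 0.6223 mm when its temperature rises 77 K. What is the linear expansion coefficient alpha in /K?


Rearrange dL = alpha * L0 * dT for alpha:
  alpha = dL / (L0 * dT)
  alpha = (0.6223 / 1000) / (1.023 * 77) = 0.0000079 /K = 7.9 x 10^-6 /K

7.9 x 10^-6 /K


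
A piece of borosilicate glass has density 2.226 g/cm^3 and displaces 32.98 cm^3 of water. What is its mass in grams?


Rearrange rho = m / V:
  m = rho * V
  m = 2.226 * 32.98 = 73.413 g

73.413 g


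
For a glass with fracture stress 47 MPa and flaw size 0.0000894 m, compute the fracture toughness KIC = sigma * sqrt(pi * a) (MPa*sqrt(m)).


Fracture toughness: KIC = sigma * sqrt(pi * a)
  pi * a = pi * 0.0000894 = 0.000280858
  sqrt(pi * a) = 0.016759
  KIC = 47 * 0.016759 = 0.788 MPa*sqrt(m)

0.788 MPa*sqrt(m)


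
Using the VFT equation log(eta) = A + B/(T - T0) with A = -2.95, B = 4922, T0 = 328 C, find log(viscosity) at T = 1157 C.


VFT equation: log(eta) = A + B / (T - T0)
  T - T0 = 1157 - 328 = 829
  B / (T - T0) = 4922 / 829 = 5.937
  log(eta) = -2.95 + 5.937 = 2.987

2.987


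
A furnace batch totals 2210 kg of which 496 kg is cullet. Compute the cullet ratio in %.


Cullet ratio = (cullet mass / total batch mass) * 100
  Ratio = 496 / 2210 * 100 = 22.44%

22.44%


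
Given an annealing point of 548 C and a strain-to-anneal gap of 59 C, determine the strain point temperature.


Strain point = annealing point - difference:
  T_strain = 548 - 59 = 489 C

489 C


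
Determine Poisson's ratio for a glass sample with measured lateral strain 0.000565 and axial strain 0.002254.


Poisson's ratio: nu = lateral strain / axial strain
  nu = 0.000565 / 0.002254 = 0.2507

0.2507


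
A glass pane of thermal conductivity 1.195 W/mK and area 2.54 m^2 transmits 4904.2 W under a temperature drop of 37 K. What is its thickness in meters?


Fourier's law: t = k * A * dT / Q
  t = 1.195 * 2.54 * 37 / 4904.2
  t = 112.3061 / 4904.2 = 0.0229 m

0.0229 m


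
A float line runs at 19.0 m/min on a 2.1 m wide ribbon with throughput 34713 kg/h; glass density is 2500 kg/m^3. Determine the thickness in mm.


Ribbon cross-section from mass balance:
  Volume rate = throughput / density = 34713 / 2500 = 13.8852 m^3/h
  thickness = volume rate / (speed * 60 * width), i.e.
  thickness = throughput / (60 * speed * width * density) * 1000
  thickness = 34713 / (60 * 19.0 * 2.1 * 2500) * 1000 = 5.8 mm

5.8 mm


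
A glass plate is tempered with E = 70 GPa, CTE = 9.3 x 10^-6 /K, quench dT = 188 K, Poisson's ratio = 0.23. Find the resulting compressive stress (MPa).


Tempering stress: sigma = E * alpha * dT / (1 - nu)
  E (MPa) = 70 * 1000 = 70000
  Numerator = 70000 * (9.3 x 10^-6) * 188 = 122.388
  Denominator = 1 - 0.23 = 0.77
  sigma = 122.388 / 0.77 = 158.9 MPa

158.9 MPa


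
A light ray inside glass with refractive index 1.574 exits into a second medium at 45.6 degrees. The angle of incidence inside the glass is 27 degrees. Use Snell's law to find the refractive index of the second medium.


Apply Snell's law: n1 * sin(theta1) = n2 * sin(theta2)
  n2 = n1 * sin(theta1) / sin(theta2)
  sin(27) = 0.45399
  sin(45.6) = 0.714473
  n2 = 1.574 * 0.45399 / 0.714473 = 1.0002

1.0002


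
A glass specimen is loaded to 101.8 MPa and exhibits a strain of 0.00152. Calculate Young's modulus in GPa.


Young's modulus: E = stress / strain
  E = 101.8 MPa / 0.00152 = 66973.68 MPa
Convert to GPa: 66973.68 / 1000 = 66.97 GPa

66.97 GPa


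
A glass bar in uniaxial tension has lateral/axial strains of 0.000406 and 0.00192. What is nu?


Poisson's ratio: nu = lateral strain / axial strain
  nu = 0.000406 / 0.00192 = 0.2115

0.2115


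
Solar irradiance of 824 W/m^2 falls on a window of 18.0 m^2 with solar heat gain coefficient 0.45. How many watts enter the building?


Solar heat gain: Q = Area * SHGC * Irradiance
  Q = 18.0 * 0.45 * 824 = 6674.4 W

6674.4 W


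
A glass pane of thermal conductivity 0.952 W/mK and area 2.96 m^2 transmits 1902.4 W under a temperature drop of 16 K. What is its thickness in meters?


Fourier's law: t = k * A * dT / Q
  t = 0.952 * 2.96 * 16 / 1902.4
  t = 45.08672 / 1902.4 = 0.0237 m

0.0237 m


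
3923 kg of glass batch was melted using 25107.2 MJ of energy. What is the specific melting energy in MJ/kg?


Rearrange E = m * s for s:
  s = E / m
  s = 25107.2 / 3923 = 6.4 MJ/kg

6.4 MJ/kg


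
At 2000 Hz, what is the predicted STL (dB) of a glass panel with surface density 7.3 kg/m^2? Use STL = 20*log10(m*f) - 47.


Mass law: STL = 20 * log10(m * f) - 47
  m * f = 7.3 * 2000 = 14600
  log10(14600) = 4.16435
  STL = 20 * 4.16435 - 47 = 83.287 - 47 = 36.3 dB

36.3 dB


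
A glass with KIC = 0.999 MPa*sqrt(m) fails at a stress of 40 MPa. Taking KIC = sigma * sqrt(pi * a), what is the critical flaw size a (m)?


Rearrange KIC = sigma * sqrt(pi * a):
  sqrt(pi * a) = KIC / sigma
  sqrt(pi * a) = 0.999 / 40 = 0.024975
  a = (KIC / sigma)^2 / pi
  a = 0.024975^2 / pi = 0.0001985 m

0.0001985 m


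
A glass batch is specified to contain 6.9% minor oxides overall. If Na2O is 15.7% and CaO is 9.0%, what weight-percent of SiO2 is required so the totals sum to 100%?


Known pieces sum to 100%:
  SiO2 = 100 - (others + Na2O + CaO)
  SiO2 = 100 - (6.9 + 15.7 + 9.0) = 68.4%

68.4%


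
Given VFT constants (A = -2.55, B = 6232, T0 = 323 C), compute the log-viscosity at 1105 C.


VFT equation: log(eta) = A + B / (T - T0)
  T - T0 = 1105 - 323 = 782
  B / (T - T0) = 6232 / 782 = 7.969
  log(eta) = -2.55 + 7.969 = 5.419

5.419


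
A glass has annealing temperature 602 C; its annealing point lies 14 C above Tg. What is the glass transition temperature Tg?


Rearrange T_anneal = Tg + offset for Tg:
  Tg = T_anneal - offset = 602 - 14 = 588 C

588 C


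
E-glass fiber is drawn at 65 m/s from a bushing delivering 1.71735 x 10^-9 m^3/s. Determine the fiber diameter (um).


Cross-sectional area from continuity:
  A = Q / v = 1.71735 x 10^-9 / 65 = 2.642077 x 10^-11 m^2
Diameter from circular cross-section:
  d = sqrt(4A / pi) * 10^6 (m -> um)
  d = sqrt(4 * 2.642077 x 10^-11 / pi) * 10^6 = 5.8 um

5.8 um


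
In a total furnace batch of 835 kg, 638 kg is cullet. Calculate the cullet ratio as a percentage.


Cullet ratio = (cullet mass / total batch mass) * 100
  Ratio = 638 / 835 * 100 = 76.41%

76.41%


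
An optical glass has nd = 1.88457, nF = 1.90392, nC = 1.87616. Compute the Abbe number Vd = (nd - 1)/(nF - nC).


Abbe number formula: Vd = (nd - 1) / (nF - nC)
  nd - 1 = 1.88457 - 1 = 0.88457
  nF - nC = 1.90392 - 1.87616 = 0.02776
  Vd = 0.88457 / 0.02776 = 31.86

31.86


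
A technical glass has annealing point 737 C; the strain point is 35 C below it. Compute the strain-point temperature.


Strain point = annealing point - difference:
  T_strain = 737 - 35 = 702 C

702 C


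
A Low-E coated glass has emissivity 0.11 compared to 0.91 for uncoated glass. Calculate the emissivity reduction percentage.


Percentage reduction = (1 - coated/uncoated) * 100
  Ratio = 0.11 / 0.91 = 0.1209
  Reduction = (1 - 0.1209) * 100 = 87.9%

87.9%


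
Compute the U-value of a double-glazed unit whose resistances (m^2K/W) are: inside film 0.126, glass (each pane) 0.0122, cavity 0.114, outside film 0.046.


Total thermal resistance (series):
  R_total = R_in + R_glass + R_air + R_glass + R_out
  R_total = 0.126 + 0.0122 + 0.114 + 0.0122 + 0.046 = 0.3104 m^2K/W
U-value = 1 / R_total = 1 / 0.3104 = 3.222 W/m^2K

3.222 W/m^2K


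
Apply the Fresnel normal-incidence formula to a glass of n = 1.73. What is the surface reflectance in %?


Fresnel reflectance at normal incidence:
  R = ((n - 1)/(n + 1))^2
  (n - 1)/(n + 1) = (1.73 - 1)/(1.73 + 1) = 0.267399
  R = 0.267399^2 = 0.0715022
  R(%) = 0.0715022 * 100 = 7.15%

7.15%


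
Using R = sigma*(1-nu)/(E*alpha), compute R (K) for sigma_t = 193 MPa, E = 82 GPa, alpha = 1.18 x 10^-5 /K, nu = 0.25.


Thermal shock resistance: R = sigma * (1 - nu) / (E * alpha)
  Numerator = 193 * (1 - 0.25) = 144.75
  Denominator = 82 * 1000 * (1.18 x 10^-5) = 0.9676
  R = 144.75 / 0.9676 = 149.6 K

149.6 K


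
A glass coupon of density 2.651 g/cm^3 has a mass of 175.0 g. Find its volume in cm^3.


Rearrange rho = m / V:
  V = m / rho
  V = 175.0 / 2.651 = 66.013 cm^3

66.013 cm^3


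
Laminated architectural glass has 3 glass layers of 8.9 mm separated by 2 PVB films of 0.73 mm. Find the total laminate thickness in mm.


Total thickness = glass contribution + PVB contribution
  Glass: 3 * 8.9 = 26.7 mm
  PVB: 2 * 0.73 = 1.46 mm
  Total = 26.7 + 1.46 = 28.16 mm

28.16 mm


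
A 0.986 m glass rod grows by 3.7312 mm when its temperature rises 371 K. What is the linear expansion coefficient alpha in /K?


Rearrange dL = alpha * L0 * dT for alpha:
  alpha = dL / (L0 * dT)
  alpha = (3.7312 / 1000) / (0.986 * 371) = 0.0000102 /K = 1.02 x 10^-5 /K

1.02 x 10^-5 /K


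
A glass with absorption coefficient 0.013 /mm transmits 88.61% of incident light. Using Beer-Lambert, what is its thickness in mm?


Rearrange T = exp(-alpha * thickness):
  thickness = -ln(T) / alpha
  T = 88.61/100 = 0.8861
  ln(T) = -0.12093
  -ln(T) = 0.12093
  thickness = 0.12093 / 0.013 = 9.3 mm

9.3 mm


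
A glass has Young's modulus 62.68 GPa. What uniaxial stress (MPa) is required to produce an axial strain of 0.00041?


Rearrange E = sigma / epsilon:
  sigma = E * epsilon
  E (MPa) = 62.68 * 1000 = 62680
  sigma = 62680 * 0.00041 = 25.7 MPa

25.7 MPa


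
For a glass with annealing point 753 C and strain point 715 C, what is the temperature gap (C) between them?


Gap = T_anneal - T_strain:
  gap = 753 - 715 = 38 C

38 C


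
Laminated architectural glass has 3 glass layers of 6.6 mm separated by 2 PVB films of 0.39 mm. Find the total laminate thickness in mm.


Total thickness = glass contribution + PVB contribution
  Glass: 3 * 6.6 = 19.8 mm
  PVB: 2 * 0.39 = 0.78 mm
  Total = 19.8 + 0.78 = 20.58 mm

20.58 mm


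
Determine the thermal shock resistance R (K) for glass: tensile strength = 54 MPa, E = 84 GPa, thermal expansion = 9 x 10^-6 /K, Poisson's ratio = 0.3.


Thermal shock resistance: R = sigma * (1 - nu) / (E * alpha)
  Numerator = 54 * (1 - 0.3) = 37.8
  Denominator = 84 * 1000 * (9 x 10^-6) = 0.756
  R = 37.8 / 0.756 = 50.0 K

50.0 K


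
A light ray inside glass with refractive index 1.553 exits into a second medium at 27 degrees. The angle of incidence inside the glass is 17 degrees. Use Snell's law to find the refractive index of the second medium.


Apply Snell's law: n1 * sin(theta1) = n2 * sin(theta2)
  n2 = n1 * sin(theta1) / sin(theta2)
  sin(17) = 0.292372
  sin(27) = 0.45399
  n2 = 1.553 * 0.292372 / 0.45399 = 1.0001

1.0001


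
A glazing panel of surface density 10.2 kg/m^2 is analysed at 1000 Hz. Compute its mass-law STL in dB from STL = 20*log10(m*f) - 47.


Mass law: STL = 20 * log10(m * f) - 47
  m * f = 10.2 * 1000 = 10200
  log10(10200) = 4.0086
  STL = 20 * 4.0086 - 47 = 80.172 - 47 = 33.2 dB

33.2 dB


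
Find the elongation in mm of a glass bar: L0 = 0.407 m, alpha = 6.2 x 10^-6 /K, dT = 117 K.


Thermal expansion formula: dL = alpha * L0 * dT
  dL = (6.2 x 10^-6) * 0.407 * 117 = 0.00029524 m
Convert to mm: 0.00029524 * 1000 = 0.2952 mm

0.2952 mm


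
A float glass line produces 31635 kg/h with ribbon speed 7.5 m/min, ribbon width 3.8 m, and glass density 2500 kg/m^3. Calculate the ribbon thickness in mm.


Ribbon cross-section from mass balance:
  Volume rate = throughput / density = 31635 / 2500 = 12.654 m^3/h
  thickness = volume rate / (speed * 60 * width), i.e.
  thickness = throughput / (60 * speed * width * density) * 1000
  thickness = 31635 / (60 * 7.5 * 3.8 * 2500) * 1000 = 7.4 mm

7.4 mm


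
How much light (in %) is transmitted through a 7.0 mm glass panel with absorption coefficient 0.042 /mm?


Beer-Lambert law: T = exp(-alpha * thickness)
  exponent = -0.042 * 7.0 = -0.294
  T = exp(-0.294) = 0.7453
  Percentage = 0.7453 * 100 = 74.53%

74.53%


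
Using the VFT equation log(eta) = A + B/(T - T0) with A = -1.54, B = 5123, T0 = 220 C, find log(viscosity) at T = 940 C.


VFT equation: log(eta) = A + B / (T - T0)
  T - T0 = 940 - 220 = 720
  B / (T - T0) = 5123 / 720 = 7.115
  log(eta) = -1.54 + 7.115 = 5.575

5.575


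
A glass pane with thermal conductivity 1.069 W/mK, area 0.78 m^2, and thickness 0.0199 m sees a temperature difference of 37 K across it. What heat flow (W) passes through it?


Fourier's law: Q = k * A * dT / t
  Q = 1.069 * 0.78 * 37 / 0.0199
  Q = 30.85134 / 0.0199 = 1550.3 W

1550.3 W


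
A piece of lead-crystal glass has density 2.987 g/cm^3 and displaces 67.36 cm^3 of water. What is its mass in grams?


Rearrange rho = m / V:
  m = rho * V
  m = 2.987 * 67.36 = 201.204 g

201.204 g


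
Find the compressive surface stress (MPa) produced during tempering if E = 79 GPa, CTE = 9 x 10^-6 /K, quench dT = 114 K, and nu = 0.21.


Tempering stress: sigma = E * alpha * dT / (1 - nu)
  E (MPa) = 79 * 1000 = 79000
  Numerator = 79000 * (9 x 10^-6) * 114 = 81.054
  Denominator = 1 - 0.21 = 0.79
  sigma = 81.054 / 0.79 = 102.6 MPa

102.6 MPa


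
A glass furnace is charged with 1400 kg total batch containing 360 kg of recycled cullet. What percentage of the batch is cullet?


Cullet ratio = (cullet mass / total batch mass) * 100
  Ratio = 360 / 1400 * 100 = 25.71%

25.71%


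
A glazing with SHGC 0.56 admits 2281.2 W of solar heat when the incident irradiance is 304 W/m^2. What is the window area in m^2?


Rearrange Q = Area * SHGC * Irradiance:
  Area = Q / (SHGC * Irradiance)
  Area = 2281.2 / (0.56 * 304) = 13.4 m^2

13.4 m^2


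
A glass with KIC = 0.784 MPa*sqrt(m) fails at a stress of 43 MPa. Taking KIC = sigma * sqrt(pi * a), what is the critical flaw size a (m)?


Rearrange KIC = sigma * sqrt(pi * a):
  sqrt(pi * a) = KIC / sigma
  sqrt(pi * a) = 0.784 / 43 = 0.018233
  a = (KIC / sigma)^2 / pi
  a = 0.018233^2 / pi = 0.0001058 m

0.0001058 m


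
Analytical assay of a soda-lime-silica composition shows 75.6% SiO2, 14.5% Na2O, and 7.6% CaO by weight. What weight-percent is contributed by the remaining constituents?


Sum the three major oxides:
  SiO2 + Na2O + CaO = 75.6 + 14.5 + 7.6 = 97.7%
Subtract from 100%:
  Others = 100 - 97.7 = 2.3%

2.3%


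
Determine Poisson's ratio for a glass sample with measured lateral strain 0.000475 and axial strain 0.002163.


Poisson's ratio: nu = lateral strain / axial strain
  nu = 0.000475 / 0.002163 = 0.2196

0.2196


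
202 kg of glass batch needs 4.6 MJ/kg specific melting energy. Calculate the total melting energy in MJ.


Total energy = mass * specific energy
  E = 202 * 4.6 = 929.2 MJ

929.2 MJ


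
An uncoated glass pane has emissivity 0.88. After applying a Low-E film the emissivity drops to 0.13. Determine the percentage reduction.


Percentage reduction = (1 - coated/uncoated) * 100
  Ratio = 0.13 / 0.88 = 0.1477
  Reduction = (1 - 0.1477) * 100 = 85.2%

85.2%


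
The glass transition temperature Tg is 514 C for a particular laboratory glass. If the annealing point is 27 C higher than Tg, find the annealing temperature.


The annealing temperature is Tg plus the offset:
  T_anneal = 514 + 27 = 541 C

541 C


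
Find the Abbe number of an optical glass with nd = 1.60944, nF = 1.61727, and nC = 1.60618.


Abbe number formula: Vd = (nd - 1) / (nF - nC)
  nd - 1 = 1.60944 - 1 = 0.60944
  nF - nC = 1.61727 - 1.60618 = 0.01109
  Vd = 0.60944 / 0.01109 = 54.95

54.95


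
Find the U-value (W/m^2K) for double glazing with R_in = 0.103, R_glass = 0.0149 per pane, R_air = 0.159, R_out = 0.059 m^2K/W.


Total thermal resistance (series):
  R_total = R_in + R_glass + R_air + R_glass + R_out
  R_total = 0.103 + 0.0149 + 0.159 + 0.0149 + 0.059 = 0.3508 m^2K/W
U-value = 1 / R_total = 1 / 0.3508 = 2.851 W/m^2K

2.851 W/m^2K


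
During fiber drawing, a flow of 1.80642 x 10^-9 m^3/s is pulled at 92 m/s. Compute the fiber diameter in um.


Cross-sectional area from continuity:
  A = Q / v = 1.80642 x 10^-9 / 92 = 1.9635 x 10^-11 m^2
Diameter from circular cross-section:
  d = sqrt(4A / pi) * 10^6 (m -> um)
  d = sqrt(4 * 1.9635 x 10^-11 / pi) * 10^6 = 5.0 um

5.0 um


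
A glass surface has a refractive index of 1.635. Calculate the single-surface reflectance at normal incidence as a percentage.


Fresnel reflectance at normal incidence:
  R = ((n - 1)/(n + 1))^2
  (n - 1)/(n + 1) = (1.635 - 1)/(1.635 + 1) = 0.240987
  R = 0.240987^2 = 0.0580747
  R(%) = 0.0580747 * 100 = 5.807%

5.807%


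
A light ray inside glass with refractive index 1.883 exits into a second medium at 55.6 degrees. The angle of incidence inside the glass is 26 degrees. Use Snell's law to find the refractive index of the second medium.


Apply Snell's law: n1 * sin(theta1) = n2 * sin(theta2)
  n2 = n1 * sin(theta1) / sin(theta2)
  sin(26) = 0.438371
  sin(55.6) = 0.825113
  n2 = 1.883 * 0.438371 / 0.825113 = 1.0004

1.0004


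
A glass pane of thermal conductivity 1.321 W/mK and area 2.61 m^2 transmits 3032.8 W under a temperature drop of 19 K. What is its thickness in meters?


Fourier's law: t = k * A * dT / Q
  t = 1.321 * 2.61 * 19 / 3032.8
  t = 65.50839 / 3032.8 = 0.0216 m

0.0216 m


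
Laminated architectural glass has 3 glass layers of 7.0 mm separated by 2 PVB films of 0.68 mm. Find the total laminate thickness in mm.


Total thickness = glass contribution + PVB contribution
  Glass: 3 * 7.0 = 21.0 mm
  PVB: 2 * 0.68 = 1.36 mm
  Total = 21.0 + 1.36 = 22.36 mm

22.36 mm


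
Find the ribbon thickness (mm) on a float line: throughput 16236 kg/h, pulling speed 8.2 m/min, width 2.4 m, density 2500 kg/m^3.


Ribbon cross-section from mass balance:
  Volume rate = throughput / density = 16236 / 2500 = 6.4944 m^3/h
  thickness = volume rate / (speed * 60 * width), i.e.
  thickness = throughput / (60 * speed * width * density) * 1000
  thickness = 16236 / (60 * 8.2 * 2.4 * 2500) * 1000 = 5.5 mm

5.5 mm


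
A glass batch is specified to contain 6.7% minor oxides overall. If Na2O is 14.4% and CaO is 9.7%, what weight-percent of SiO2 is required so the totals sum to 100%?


Known pieces sum to 100%:
  SiO2 = 100 - (others + Na2O + CaO)
  SiO2 = 100 - (6.7 + 14.4 + 9.7) = 69.2%

69.2%


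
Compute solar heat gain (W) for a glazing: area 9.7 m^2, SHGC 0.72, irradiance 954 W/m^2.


Solar heat gain: Q = Area * SHGC * Irradiance
  Q = 9.7 * 0.72 * 954 = 6662.7 W

6662.7 W


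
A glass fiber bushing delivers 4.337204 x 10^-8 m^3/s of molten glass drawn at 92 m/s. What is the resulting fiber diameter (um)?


Cross-sectional area from continuity:
  A = Q / v = 4.337204 x 10^-8 / 92 = 4.714352 x 10^-10 m^2
Diameter from circular cross-section:
  d = sqrt(4A / pi) * 10^6 (m -> um)
  d = sqrt(4 * 4.714352 x 10^-10 / pi) * 10^6 = 24.5 um

24.5 um


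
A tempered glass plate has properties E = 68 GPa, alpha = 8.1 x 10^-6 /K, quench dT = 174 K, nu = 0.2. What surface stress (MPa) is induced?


Tempering stress: sigma = E * alpha * dT / (1 - nu)
  E (MPa) = 68 * 1000 = 68000
  Numerator = 68000 * (8.1 x 10^-6) * 174 = 95.8392
  Denominator = 1 - 0.2 = 0.8
  sigma = 95.8392 / 0.8 = 119.8 MPa

119.8 MPa


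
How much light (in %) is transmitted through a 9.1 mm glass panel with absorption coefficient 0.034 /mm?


Beer-Lambert law: T = exp(-alpha * thickness)
  exponent = -0.034 * 9.1 = -0.3094
  T = exp(-0.3094) = 0.7339
  Percentage = 0.7339 * 100 = 73.39%

73.39%


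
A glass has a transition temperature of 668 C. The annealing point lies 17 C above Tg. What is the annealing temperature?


The annealing temperature is Tg plus the offset:
  T_anneal = 668 + 17 = 685 C

685 C


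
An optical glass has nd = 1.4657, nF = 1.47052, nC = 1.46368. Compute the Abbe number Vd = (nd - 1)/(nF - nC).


Abbe number formula: Vd = (nd - 1) / (nF - nC)
  nd - 1 = 1.4657 - 1 = 0.4657
  nF - nC = 1.47052 - 1.46368 = 0.00684
  Vd = 0.4657 / 0.00684 = 68.08

68.08


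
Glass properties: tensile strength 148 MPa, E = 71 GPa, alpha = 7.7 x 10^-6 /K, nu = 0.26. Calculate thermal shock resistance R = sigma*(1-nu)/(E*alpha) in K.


Thermal shock resistance: R = sigma * (1 - nu) / (E * alpha)
  Numerator = 148 * (1 - 0.26) = 109.52
  Denominator = 71 * 1000 * (7.7 x 10^-6) = 0.5467
  R = 109.52 / 0.5467 = 200.3 K

200.3 K


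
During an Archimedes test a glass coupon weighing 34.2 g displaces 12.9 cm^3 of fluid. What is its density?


Use the definition of density:
  rho = mass / volume
  rho = 34.2 / 12.9 = 2.651 g/cm^3

2.651 g/cm^3


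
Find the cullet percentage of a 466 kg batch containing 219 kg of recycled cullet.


Cullet ratio = (cullet mass / total batch mass) * 100
  Ratio = 219 / 466 * 100 = 47.0%

47.0%


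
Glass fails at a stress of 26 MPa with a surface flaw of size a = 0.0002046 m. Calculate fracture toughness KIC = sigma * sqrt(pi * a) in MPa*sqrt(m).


Fracture toughness: KIC = sigma * sqrt(pi * a)
  pi * a = pi * 0.0002046 = 0.00064277
  sqrt(pi * a) = 0.025353
  KIC = 26 * 0.025353 = 0.659 MPa*sqrt(m)

0.659 MPa*sqrt(m)


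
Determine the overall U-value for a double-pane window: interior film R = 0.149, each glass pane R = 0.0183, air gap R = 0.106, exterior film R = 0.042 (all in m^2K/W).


Total thermal resistance (series):
  R_total = R_in + R_glass + R_air + R_glass + R_out
  R_total = 0.149 + 0.0183 + 0.106 + 0.0183 + 0.042 = 0.3336 m^2K/W
U-value = 1 / R_total = 1 / 0.3336 = 2.998 W/m^2K

2.998 W/m^2K


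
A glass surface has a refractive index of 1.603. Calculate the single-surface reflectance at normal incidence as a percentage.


Fresnel reflectance at normal incidence:
  R = ((n - 1)/(n + 1))^2
  (n - 1)/(n + 1) = (1.603 - 1)/(1.603 + 1) = 0.231656
  R = 0.231656^2 = 0.0536645
  R(%) = 0.0536645 * 100 = 5.366%

5.366%


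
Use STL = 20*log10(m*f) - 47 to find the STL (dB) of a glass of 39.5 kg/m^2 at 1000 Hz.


Mass law: STL = 20 * log10(m * f) - 47
  m * f = 39.5 * 1000 = 39500
  log10(39500) = 4.5966
  STL = 20 * 4.5966 - 47 = 91.932 - 47 = 44.9 dB

44.9 dB


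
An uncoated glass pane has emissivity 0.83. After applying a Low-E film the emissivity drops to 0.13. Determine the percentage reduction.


Percentage reduction = (1 - coated/uncoated) * 100
  Ratio = 0.13 / 0.83 = 0.1566
  Reduction = (1 - 0.1566) * 100 = 84.3%

84.3%


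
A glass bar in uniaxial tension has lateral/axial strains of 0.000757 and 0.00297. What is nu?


Poisson's ratio: nu = lateral strain / axial strain
  nu = 0.000757 / 0.00297 = 0.2549

0.2549


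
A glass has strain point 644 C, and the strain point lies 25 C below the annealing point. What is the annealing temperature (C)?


T_anneal = T_strain + gap:
  T_anneal = 644 + 25 = 669 C

669 C


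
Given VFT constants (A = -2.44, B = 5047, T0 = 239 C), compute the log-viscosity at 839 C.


VFT equation: log(eta) = A + B / (T - T0)
  T - T0 = 839 - 239 = 600
  B / (T - T0) = 5047 / 600 = 8.412
  log(eta) = -2.44 + 8.412 = 5.972

5.972


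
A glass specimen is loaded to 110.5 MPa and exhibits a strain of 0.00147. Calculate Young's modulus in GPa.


Young's modulus: E = stress / strain
  E = 110.5 MPa / 0.00147 = 75170.07 MPa
Convert to GPa: 75170.07 / 1000 = 75.17 GPa

75.17 GPa


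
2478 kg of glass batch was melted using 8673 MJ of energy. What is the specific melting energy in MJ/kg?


Rearrange E = m * s for s:
  s = E / m
  s = 8673 / 2478 = 3.5 MJ/kg

3.5 MJ/kg


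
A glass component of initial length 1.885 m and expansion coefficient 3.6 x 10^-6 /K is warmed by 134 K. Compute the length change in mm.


Thermal expansion formula: dL = alpha * L0 * dT
  dL = (3.6 x 10^-6) * 1.885 * 134 = 0.00090932 m
Convert to mm: 0.00090932 * 1000 = 0.9093 mm

0.9093 mm


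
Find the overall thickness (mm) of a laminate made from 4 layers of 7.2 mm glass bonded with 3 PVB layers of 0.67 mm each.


Total thickness = glass contribution + PVB contribution
  Glass: 4 * 7.2 = 28.8 mm
  PVB: 3 * 0.67 = 2.01 mm
  Total = 28.8 + 2.01 = 30.81 mm

30.81 mm


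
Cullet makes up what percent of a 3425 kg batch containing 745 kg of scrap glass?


Cullet ratio = (cullet mass / total batch mass) * 100
  Ratio = 745 / 3425 * 100 = 21.75%

21.75%


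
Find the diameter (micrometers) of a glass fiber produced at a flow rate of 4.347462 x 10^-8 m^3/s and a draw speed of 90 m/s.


Cross-sectional area from continuity:
  A = Q / v = 4.347462 x 10^-8 / 90 = 4.830513 x 10^-10 m^2
Diameter from circular cross-section:
  d = sqrt(4A / pi) * 10^6 (m -> um)
  d = sqrt(4 * 4.830513 x 10^-10 / pi) * 10^6 = 24.8 um

24.8 um


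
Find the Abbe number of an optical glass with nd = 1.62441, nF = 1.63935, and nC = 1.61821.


Abbe number formula: Vd = (nd - 1) / (nF - nC)
  nd - 1 = 1.62441 - 1 = 0.62441
  nF - nC = 1.63935 - 1.61821 = 0.02114
  Vd = 0.62441 / 0.02114 = 29.54

29.54


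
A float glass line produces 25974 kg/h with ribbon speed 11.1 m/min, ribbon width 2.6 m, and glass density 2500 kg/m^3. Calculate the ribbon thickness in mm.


Ribbon cross-section from mass balance:
  Volume rate = throughput / density = 25974 / 2500 = 10.3896 m^3/h
  thickness = volume rate / (speed * 60 * width), i.e.
  thickness = throughput / (60 * speed * width * density) * 1000
  thickness = 25974 / (60 * 11.1 * 2.6 * 2500) * 1000 = 6.0 mm

6.0 mm


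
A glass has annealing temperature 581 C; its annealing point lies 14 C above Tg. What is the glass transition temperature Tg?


Rearrange T_anneal = Tg + offset for Tg:
  Tg = T_anneal - offset = 581 - 14 = 567 C

567 C


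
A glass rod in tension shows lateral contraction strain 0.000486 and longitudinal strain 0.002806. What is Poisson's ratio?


Poisson's ratio: nu = lateral strain / axial strain
  nu = 0.000486 / 0.002806 = 0.1732

0.1732


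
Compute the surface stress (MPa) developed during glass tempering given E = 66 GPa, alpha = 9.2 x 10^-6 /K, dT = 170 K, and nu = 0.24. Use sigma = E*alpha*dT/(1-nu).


Tempering stress: sigma = E * alpha * dT / (1 - nu)
  E (MPa) = 66 * 1000 = 66000
  Numerator = 66000 * (9.2 x 10^-6) * 170 = 103.224
  Denominator = 1 - 0.24 = 0.76
  sigma = 103.224 / 0.76 = 135.8 MPa

135.8 MPa


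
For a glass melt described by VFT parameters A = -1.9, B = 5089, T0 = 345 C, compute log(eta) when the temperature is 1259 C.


VFT equation: log(eta) = A + B / (T - T0)
  T - T0 = 1259 - 345 = 914
  B / (T - T0) = 5089 / 914 = 5.568
  log(eta) = -1.9 + 5.568 = 3.668

3.668


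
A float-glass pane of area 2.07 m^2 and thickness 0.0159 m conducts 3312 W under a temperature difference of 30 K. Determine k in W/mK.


Fourier's law rearranged: k = Q * t / (A * dT)
  Numerator = 3312 * 0.0159 = 52.6608
  Denominator = 2.07 * 30 = 62.1
  k = 52.6608 / 62.1 = 0.848 W/mK

0.848 W/mK


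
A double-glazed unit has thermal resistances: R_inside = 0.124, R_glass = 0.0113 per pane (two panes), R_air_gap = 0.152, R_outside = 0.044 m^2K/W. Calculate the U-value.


Total thermal resistance (series):
  R_total = R_in + R_glass + R_air + R_glass + R_out
  R_total = 0.124 + 0.0113 + 0.152 + 0.0113 + 0.044 = 0.3426 m^2K/W
U-value = 1 / R_total = 1 / 0.3426 = 2.919 W/m^2K

2.919 W/m^2K


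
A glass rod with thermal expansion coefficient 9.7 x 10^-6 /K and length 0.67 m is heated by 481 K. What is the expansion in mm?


Thermal expansion formula: dL = alpha * L0 * dT
  dL = (9.7 x 10^-6) * 0.67 * 481 = 0.00312602 m
Convert to mm: 0.00312602 * 1000 = 3.126 mm

3.126 mm


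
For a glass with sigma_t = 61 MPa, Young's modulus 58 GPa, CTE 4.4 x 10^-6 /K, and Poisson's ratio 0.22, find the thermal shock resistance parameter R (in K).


Thermal shock resistance: R = sigma * (1 - nu) / (E * alpha)
  Numerator = 61 * (1 - 0.22) = 47.58
  Denominator = 58 * 1000 * (4.4 x 10^-6) = 0.2552
  R = 47.58 / 0.2552 = 186.4 K

186.4 K
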